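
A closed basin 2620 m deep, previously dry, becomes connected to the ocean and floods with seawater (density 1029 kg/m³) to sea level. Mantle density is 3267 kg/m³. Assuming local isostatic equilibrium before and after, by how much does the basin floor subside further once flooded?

After flooding the water column is d + s deep. Its weight must equal the weight of mantle displaced by the extra subsidence s: (d + s) ρ_w = s ρ_m.
s = d ρ_w / (ρ_m − ρ_w) = 2620 m × 1029/(3267 − 1029) = 1200 m.

1200 m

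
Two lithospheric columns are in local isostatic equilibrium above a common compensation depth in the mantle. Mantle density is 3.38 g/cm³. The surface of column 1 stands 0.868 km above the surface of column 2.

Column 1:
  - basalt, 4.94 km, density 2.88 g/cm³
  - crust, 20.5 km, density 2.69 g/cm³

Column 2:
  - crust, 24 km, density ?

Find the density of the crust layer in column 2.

2.81 g/cm³

Take the compensation level at the base of the deeper column (depth z_c below the surface of column 1) and equate Σ ρ_i t_i down to z_c; mantle fills any gap and the z_c terms cancel.
Column 1: 4.94×2.88 + 20.5×2.69 + (z_c − 25.44)×3.38
Column 2: 0.868×0 + 24×ρ + (z_c − 0.868 − 24)×3.38
The z_c×3.38 term appears on both sides and cancels. Collect the known terms of each column as K = Σ(ρt)_known − 3.38 × (depth of known layers): K_1 = 69.3722 − 3.38×25.44 = −16.615; K_2 = 0 − 3.38×(0.868 + 24) = −84.05384.
Balance: K_1 = K_2 + 24×ρ, so ρ = (K_1 − K_2)/24 = 67.4388/24 = 2.81 g/cm³.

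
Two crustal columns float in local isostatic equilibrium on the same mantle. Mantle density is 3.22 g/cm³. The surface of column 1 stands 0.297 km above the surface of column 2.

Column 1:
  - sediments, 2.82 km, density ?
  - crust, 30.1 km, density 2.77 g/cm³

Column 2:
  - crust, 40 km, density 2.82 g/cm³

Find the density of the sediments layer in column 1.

Take the compensation level at the base of the deeper column (depth z_c below the surface of column 1) and equate Σ ρ_i t_i down to z_c; mantle fills any gap and the z_c terms cancel.
Column 1: 2.82×ρ + 30.1×2.77 + (z_c − 32.92)×3.22
Column 2: 0.297×0 + 40×2.82 + (z_c − 0.297 − 40)×3.22
The z_c×3.22 term appears on both sides and cancels. Collect the known terms of each column as K = Σ(ρt)_known − 3.22 × (depth of known layers): K_1 = 83.377 − 3.22×32.92 = −22.6254; K_2 = 112.8 − 3.22×(0.297 + 40) = −16.95634.
Balance: K_1 + 2.82×ρ = K_2, so ρ = (K_2 − K_1)/2.82 = 5.66906/2.82 = 2.01 g/cm³.

2.01 g/cm³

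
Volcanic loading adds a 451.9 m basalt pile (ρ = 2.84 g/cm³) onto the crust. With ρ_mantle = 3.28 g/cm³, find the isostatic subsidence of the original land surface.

391 m

Subaerial loading: s = t ρ_load / ρ_m.
s = 451.9 m × 2.84/3.28 = 391 m.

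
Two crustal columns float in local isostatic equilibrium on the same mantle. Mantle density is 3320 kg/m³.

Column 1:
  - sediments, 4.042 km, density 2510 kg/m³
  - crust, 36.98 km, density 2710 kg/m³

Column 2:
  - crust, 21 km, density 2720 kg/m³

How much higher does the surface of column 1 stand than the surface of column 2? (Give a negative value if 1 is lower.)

3.99 km

For any compensation level in the mantle, the mantle terms cancel and isostasy reduces to e = (Σt_1 − Σt_2) − (Σ(ρt)_1 − Σ(ρt)_2) / ρ_m.
Σt_1 = 41.022 km; Σt_2 = 21 km; Σ(ρt)_1 = 110361.22; Σ(ρt)_2 = 57120 (in km·kg/m³).
e = (41.022 − 21) − (110361.22 − 57120) / 3320 = 3.99 km.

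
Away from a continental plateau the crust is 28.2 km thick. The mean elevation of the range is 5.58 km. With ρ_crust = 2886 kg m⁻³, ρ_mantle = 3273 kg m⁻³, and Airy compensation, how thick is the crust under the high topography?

75.4 km

Root depth r = h ρ_c / (ρ_m − ρ_c) = 5.58 km × 2886 / 387 = 41.61 km.
Total thickness = T + h + r = 28.2 km + 5.58 km + 41.61 km = 75.4 km.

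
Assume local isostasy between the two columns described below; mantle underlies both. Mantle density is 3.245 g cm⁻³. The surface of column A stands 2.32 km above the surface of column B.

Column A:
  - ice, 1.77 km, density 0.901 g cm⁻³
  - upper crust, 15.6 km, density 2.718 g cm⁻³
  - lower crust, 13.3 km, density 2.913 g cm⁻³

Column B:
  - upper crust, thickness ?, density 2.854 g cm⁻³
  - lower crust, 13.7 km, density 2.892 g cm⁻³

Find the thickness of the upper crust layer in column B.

11.3 km

Take the compensation level at the base of the deeper column (depth z_c below the surface of column A) and equate Σ ρ_i t_i down to z_c; mantle fills any gap and the z_c terms cancel.
Column A: 1.77×0.901 + 15.6×2.718 + 13.3×2.913 + (z_c − 30.67)×3.245
Column B: 2.32×0 + x×2.854 + 13.7×2.892 + (z_c − 2.32 − 13.7 − x)×3.245
The z_c×3.245 term appears on both sides and cancels. Collect the known terms of each column as K = Σ(ρt)_known − 3.245 × (depth of known layers): K_A = 82.73847 − 3.245×30.67 = −16.78568; K_B = 39.6204 − 3.245×(2.32 + 13.7) = −12.3645.
Balance: K_A = K_B − x×(3.245 − 2.854), so x = (K_B − K_A)/(3.245 − 2.854) = 4.42118/0.391 = 11.3 km.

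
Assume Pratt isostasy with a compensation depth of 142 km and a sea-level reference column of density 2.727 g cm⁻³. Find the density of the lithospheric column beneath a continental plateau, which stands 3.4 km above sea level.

2.66 g cm⁻³

Pratt balance: ρ_ref D = ρ (D + h).
ρ = ρ_ref D/(D + h) = 2.727 × 142 km/(142 km + 3.4 km) = 2.66 g cm⁻³.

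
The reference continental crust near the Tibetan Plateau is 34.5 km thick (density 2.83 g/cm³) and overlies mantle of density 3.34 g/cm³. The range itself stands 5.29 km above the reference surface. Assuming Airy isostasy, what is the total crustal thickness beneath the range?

69.1 km

Root depth r = h ρ_c / (ρ_m − ρ_c) = 5.29 km × 2.83 / 0.51 = 29.35 km.
Total thickness = T + h + r = 34.5 km + 5.29 km + 29.35 km = 69.1 km.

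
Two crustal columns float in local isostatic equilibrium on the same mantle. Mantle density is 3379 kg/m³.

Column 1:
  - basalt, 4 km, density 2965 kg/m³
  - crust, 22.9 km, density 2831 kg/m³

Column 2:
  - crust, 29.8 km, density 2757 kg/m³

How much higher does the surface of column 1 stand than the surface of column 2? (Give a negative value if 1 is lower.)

−1.28 km

For any compensation level in the mantle, the mantle terms cancel and isostasy reduces to e = (Σt_1 − Σt_2) − (Σ(ρt)_1 − Σ(ρt)_2) / ρ_m.
Σt_1 = 26.9 km; Σt_2 = 29.8 km; Σ(ρt)_1 = 76689.9; Σ(ρt)_2 = 82158.6 (in km·kg/m³).
e = (26.9 − 29.8) − (76689.9 − 82158.6) / 3379 = −1.28 km.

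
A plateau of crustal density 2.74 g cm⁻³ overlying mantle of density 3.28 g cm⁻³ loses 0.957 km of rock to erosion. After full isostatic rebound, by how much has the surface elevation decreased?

0.158 km

Rebound u = e ρ_c/ρ_m = 0.957 km × 2.74/3.28 = 0.7994 km.
Net surface drop = e − u = 0.957 km − 0.7994 km = e (ρ_m − ρ_c)/ρ_m = 0.158 km.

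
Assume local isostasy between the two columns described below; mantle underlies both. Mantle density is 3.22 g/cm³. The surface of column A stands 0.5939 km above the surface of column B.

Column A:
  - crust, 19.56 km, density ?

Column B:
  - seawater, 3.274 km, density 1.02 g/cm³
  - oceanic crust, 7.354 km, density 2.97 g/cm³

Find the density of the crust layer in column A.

Take the compensation level at the base of the deeper column (depth z_c below the surface of column A) and equate Σ ρ_i t_i down to z_c; mantle fills any gap and the z_c terms cancel.
Column A: 19.56×ρ + (z_c − 19.56)×3.22
Column B: 0.5939×0 + 3.274×1.02 + 7.354×2.97 + (z_c − 0.5939 − 10.628)×3.22
The z_c×3.22 term appears on both sides and cancels. Collect the known terms of each column as K = Σ(ρt)_known − 3.22 × (depth of known layers): K_A = 0 − 3.22×19.56 = −62.9832; K_B = 25.18086 − 3.22×(0.5939 + 10.628) = −10.953658.
Balance: K_A + 19.56×ρ = K_B, so ρ = (K_B − K_A)/19.56 = 52.0295/19.56 = 2.66 g/cm³.

2.66 g/cm³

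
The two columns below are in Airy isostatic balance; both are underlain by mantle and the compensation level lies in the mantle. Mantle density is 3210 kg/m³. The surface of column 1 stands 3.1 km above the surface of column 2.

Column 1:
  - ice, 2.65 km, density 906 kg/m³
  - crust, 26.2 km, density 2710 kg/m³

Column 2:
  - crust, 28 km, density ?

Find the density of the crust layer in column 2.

Take the compensation level at the base of the deeper column (depth z_c below the surface of column 1) and equate Σ ρ_i t_i down to z_c; mantle fills any gap and the z_c terms cancel.
Column 1: 2.65×906 + 26.2×2710 + (z_c − 28.85)×3210
Column 2: 3.1×0 + 28×ρ + (z_c − 3.1 − 28)×3210
The z_c×3210 term appears on both sides and cancels. Collect the known terms of each column as K = Σ(ρt)_known − 3210 × (depth of known layers): K_1 = 73402.9 − 3210×28.85 = −19205.6; K_2 = 0 − 3210×(3.1 + 28) = −99831.
Balance: K_1 = K_2 + 28×ρ, so ρ = (K_1 − K_2)/28 = 80625.4/28 = 2880 kg/m³.

2880 kg/m³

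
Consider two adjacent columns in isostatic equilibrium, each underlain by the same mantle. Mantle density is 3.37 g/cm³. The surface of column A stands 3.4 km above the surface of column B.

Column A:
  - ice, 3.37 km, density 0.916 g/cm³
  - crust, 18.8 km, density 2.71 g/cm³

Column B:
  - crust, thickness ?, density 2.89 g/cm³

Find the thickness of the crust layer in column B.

19.2 km

Take the compensation level at the base of the deeper column (depth z_c below the surface of column A) and equate Σ ρ_i t_i down to z_c; mantle fills any gap and the z_c terms cancel.
Column A: 3.37×0.916 + 18.8×2.71 + (z_c − 22.17)×3.37
Column B: 3.4×0 + x×2.89 + (z_c − 3.4 − 0 − x)×3.37
The z_c×3.37 term appears on both sides and cancels. Collect the known terms of each column as K = Σ(ρt)_known − 3.37 × (depth of known layers): K_A = 54.03492 − 3.37×22.17 = −20.67798; K_B = 0 − 3.37×(3.4 + 0) = −11.458.
Balance: K_A = K_B − x×(3.37 − 2.89), so x = (K_B − K_A)/(3.37 − 2.89) = 9.21998/0.48 = 19.2 km.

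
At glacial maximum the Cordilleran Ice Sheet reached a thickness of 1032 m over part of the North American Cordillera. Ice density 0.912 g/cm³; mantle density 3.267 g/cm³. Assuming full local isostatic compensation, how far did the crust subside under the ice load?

288 m

In Airy isostatic equilibrium: the ice load ρ_ice t is balanced by mantle displaced below, ρ_m s.
s = t ρ_ice / ρ_m = 1032 m × 0.912/3.267 = 288 m.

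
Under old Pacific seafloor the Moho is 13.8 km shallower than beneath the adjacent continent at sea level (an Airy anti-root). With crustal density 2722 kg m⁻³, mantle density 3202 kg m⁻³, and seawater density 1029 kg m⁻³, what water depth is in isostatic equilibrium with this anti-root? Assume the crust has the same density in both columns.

3.91 km

Replacing a thickness d of crust by seawater at the top must be balanced by replacing crust with mantle at the base: d (ρ_c − ρ_w) = a (ρ_m − ρ_c).
d = a (ρ_m − ρ_c)/(ρ_c − ρ_w) = 13.8 km × 480/1693 = 3.91 km.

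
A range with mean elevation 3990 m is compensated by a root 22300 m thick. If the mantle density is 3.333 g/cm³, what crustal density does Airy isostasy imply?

2.83 g/cm³

ρ_c h = (ρ_m − ρ_c) r → ρ_c (h + r) = ρ_m r → ρ_c = ρ_m r / (h + r).
ρ_c = 3.333 × 22300 m / (3990 m + 22300 m) = 2.83 g/cm³.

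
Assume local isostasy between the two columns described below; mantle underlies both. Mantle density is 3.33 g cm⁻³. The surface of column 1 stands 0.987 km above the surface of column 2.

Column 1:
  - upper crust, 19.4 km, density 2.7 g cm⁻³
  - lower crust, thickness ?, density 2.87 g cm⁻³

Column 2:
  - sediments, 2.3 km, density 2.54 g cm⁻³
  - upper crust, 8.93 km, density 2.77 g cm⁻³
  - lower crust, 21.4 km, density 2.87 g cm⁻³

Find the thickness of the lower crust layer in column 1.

16.8 km

Take the compensation level at the base of the deeper column (depth z_c below the surface of column 1) and equate Σ ρ_i t_i down to z_c; mantle fills any gap and the z_c terms cancel.
Column 1: 19.4×2.7 + x×2.87 + (z_c − 19.4 − x)×3.33
Column 2: 0.987×0 + 2.3×2.54 + 8.93×2.77 + 21.4×2.87 + (z_c − 0.987 − 32.63)×3.33
The z_c×3.33 term appears on both sides and cancels. Collect the known terms of each column as K = Σ(ρt)_known − 3.33 × (depth of known layers): K_1 = 52.38 − 3.33×19.4 = −12.222; K_2 = 91.9961 − 3.33×(0.987 + 32.63) = −19.94851.
Balance: K_1 − x×(3.33 − 2.87) = K_2, so x = (K_1 − K_2)/(3.33 − 2.87) = 7.72651/0.46 = 16.8 km.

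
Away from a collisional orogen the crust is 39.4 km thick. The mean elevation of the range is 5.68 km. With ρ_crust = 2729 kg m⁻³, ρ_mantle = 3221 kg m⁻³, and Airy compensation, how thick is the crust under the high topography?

76.6 km

Root depth r = h ρ_c / (ρ_m − ρ_c) = 5.68 km × 2729 / 492 = 31.51 km.
Total thickness = T + h + r = 39.4 km + 5.68 km + 31.51 km = 76.6 km.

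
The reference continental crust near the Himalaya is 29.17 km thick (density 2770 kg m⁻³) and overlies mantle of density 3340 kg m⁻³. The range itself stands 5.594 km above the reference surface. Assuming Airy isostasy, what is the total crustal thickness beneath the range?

61.9 km

Root depth r = h ρ_c / (ρ_m − ρ_c) = 5.594 km × 2770 / 570 = 27.18 km.
Total thickness = T + h + r = 29.17 km + 5.594 km + 27.18 km = 61.9 km.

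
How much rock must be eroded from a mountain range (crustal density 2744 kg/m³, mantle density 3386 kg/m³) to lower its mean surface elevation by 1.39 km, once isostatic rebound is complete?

Net drop Δ = e − u = e − e ρ_c/ρ_m = e (ρ_m − ρ_c)/ρ_m.
e = Δ ρ_m/(ρ_m − ρ_c) = 1.39 km × 3386/642 = 7.33 km.

7.33 km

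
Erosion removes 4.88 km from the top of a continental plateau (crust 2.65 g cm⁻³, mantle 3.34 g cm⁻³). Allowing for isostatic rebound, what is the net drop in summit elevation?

Rebound u = e ρ_c/ρ_m = 4.88 km × 2.65/3.34 = 3.872 km.
Net surface drop = e − u = 4.88 km − 3.872 km = e (ρ_m − ρ_c)/ρ_m = 1.01 km.

1.01 km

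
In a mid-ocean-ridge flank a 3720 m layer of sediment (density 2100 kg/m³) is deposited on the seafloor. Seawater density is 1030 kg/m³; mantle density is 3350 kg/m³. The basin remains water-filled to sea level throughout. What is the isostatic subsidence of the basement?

1720 m

Submarine loading: the sediment displaces seawater, and the subsidence is in turn flooded, so s (ρ_m − ρ_w) = t (ρ_sed − ρ_w).
s = 3720 m × (2100 − 1030) / (3350 − 1030) = 1720 m.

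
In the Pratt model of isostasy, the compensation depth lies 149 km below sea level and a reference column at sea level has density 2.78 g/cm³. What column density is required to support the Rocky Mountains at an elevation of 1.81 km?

2.75 g/cm³

Pratt balance: ρ_ref D = ρ (D + h).
ρ = ρ_ref D/(D + h) = 2.78 × 149 km/(149 km + 1.81 km) = 2.75 g/cm³.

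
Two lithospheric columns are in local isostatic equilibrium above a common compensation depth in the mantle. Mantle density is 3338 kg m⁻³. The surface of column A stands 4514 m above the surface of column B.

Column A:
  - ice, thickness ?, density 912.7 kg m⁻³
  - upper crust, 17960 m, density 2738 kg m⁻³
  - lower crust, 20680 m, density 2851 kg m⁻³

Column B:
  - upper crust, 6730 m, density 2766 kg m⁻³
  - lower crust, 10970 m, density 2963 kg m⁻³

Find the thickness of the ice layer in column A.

900 m

Take the compensation level at the base of the deeper column (depth z_c below the surface of column A) and equate Σ ρ_i t_i down to z_c; mantle fills any gap and the z_c terms cancel.
Column A: x×912.7 + 17960×2738 + 20680×2851 + (z_c − 38640 − x)×3338
Column B: 4514×0 + 6730×2766 + 10970×2963 + (z_c − 4514 − 17700)×3338
The z_c×3338 term appears on both sides and cancels. Collect the known terms of each column as K = Σ(ρt)_known − 3338 × (depth of known layers): K_A = 108133160 − 3338×38640 = −20847160; K_B = 51119290 − 3338×(4514 + 17700) = −23031042.
Balance: K_A − x×(3338 − 912.7) = K_B, so x = (K_A − K_B)/(3338 − 912.7) = 2183880/2425.3 = 900 m.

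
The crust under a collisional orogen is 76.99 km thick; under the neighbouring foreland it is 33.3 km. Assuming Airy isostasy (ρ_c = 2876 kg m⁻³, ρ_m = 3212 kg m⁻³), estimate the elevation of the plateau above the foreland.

4.57 km

Excess crust Δ = 76.99 km − 33.3 km = 43.69 km, split between elevation h and root r with h + r = Δ.
Airy balance ρ_c h = (ρ_m − ρ_c) r gives r = h ρ_c/(ρ_m − ρ_c), so h (1 + ρ_c/(ρ_m − ρ_c)) = Δ, i.e. h = Δ (ρ_m − ρ_c)/ρ_m.
h = 43.69 km × 336/3212 = 4.57 km.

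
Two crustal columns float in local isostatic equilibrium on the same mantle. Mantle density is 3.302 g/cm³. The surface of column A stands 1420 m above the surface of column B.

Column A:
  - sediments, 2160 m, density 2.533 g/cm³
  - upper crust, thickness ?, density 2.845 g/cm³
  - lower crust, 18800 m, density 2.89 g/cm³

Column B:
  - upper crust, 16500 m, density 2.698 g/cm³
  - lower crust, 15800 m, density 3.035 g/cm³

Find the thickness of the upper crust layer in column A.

20700 m

Take the compensation level at the base of the deeper column (depth z_c below the surface of column A) and equate Σ ρ_i t_i down to z_c; mantle fills any gap and the z_c terms cancel.
Column A: 2160×2.533 + x×2.845 + 18800×2.89 + (z_c − 20960 − x)×3.302
Column B: 1420×0 + 16500×2.698 + 15800×3.035 + (z_c − 1420 − 32300)×3.302
The z_c×3.302 term appears on both sides and cancels. Collect the known terms of each column as K = Σ(ρt)_known − 3.302 × (depth of known layers): K_A = 59803.28 − 3.302×20960 = −9406.64; K_B = 92470 − 3.302×(1420 + 32300) = −18873.44.
Balance: K_A − x×(3.302 − 2.845) = K_B, so x = (K_A − K_B)/(3.302 − 2.845) = 9466.8/0.457 = 20700 m.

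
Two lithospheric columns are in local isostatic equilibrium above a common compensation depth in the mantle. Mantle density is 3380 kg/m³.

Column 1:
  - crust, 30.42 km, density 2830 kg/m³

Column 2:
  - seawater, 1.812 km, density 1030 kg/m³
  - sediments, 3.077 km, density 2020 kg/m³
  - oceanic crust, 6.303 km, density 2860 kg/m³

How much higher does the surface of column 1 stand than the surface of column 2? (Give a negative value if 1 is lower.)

For any compensation level in the mantle, the mantle terms cancel and isostasy reduces to e = (Σt_1 − Σt_2) − (Σ(ρt)_1 − Σ(ρt)_2) / ρ_m.
Σt_1 = 30.42 km; Σt_2 = 11.192 km; Σ(ρt)_1 = 86088.6; Σ(ρt)_2 = 26108.48 (in km·kg/m³).
e = (30.42 − 11.192) − (86088.6 − 26108.48) / 3380 = 1.48 km.

1.48 km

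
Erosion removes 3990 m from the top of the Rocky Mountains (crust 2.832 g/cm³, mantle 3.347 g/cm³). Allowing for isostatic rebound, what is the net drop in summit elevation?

Rebound u = e ρ_c/ρ_m = 3990 m × 2.832/3.347 = 3376 m.
Net surface drop = e − u = 3990 m − 3376 m = e (ρ_m − ρ_c)/ρ_m = 614 m.

614 m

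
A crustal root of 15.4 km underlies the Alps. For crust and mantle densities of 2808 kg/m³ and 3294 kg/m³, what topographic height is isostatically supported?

Balancing pressure at the compensation depth: ρ_c h = (ρ_m − ρ_c) r.
h = r (ρ_m − ρ_c) / ρ_c = 15.4 km × (3294 − 2808) / 2808 = 2.67 km.

2.67 km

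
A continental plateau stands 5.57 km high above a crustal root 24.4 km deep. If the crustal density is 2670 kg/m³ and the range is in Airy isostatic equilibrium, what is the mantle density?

Airy balance: ρ_c h = (ρ_m − ρ_c) r → ρ_m = ρ_c (1 + h/r).
ρ_m = 2670 × (1 + 5.57 km/24.4 km) = 3280 kg/m³.

3280 kg/m³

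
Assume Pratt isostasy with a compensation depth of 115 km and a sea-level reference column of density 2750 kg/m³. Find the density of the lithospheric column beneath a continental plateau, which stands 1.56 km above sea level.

Pratt balance: ρ_ref D = ρ (D + h).
ρ = ρ_ref D/(D + h) = 2750 × 115 km/(115 km + 1.56 km) = 2710 kg/m³.

2710 kg/m³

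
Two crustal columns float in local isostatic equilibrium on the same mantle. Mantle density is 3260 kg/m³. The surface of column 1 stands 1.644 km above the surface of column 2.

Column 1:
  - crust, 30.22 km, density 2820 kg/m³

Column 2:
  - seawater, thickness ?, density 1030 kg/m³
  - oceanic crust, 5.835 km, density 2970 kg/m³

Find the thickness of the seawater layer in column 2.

Take the compensation level at the base of the deeper column (depth z_c below the surface of column 1) and equate Σ ρ_i t_i down to z_c; mantle fills any gap and the z_c terms cancel.
Column 1: 30.22×2820 + (z_c − 30.22)×3260
Column 2: 1.644×0 + x×1030 + 5.835×2970 + (z_c − 1.644 − 5.835 − x)×3260
The z_c×3260 term appears on both sides and cancels. Collect the known terms of each column as K = Σ(ρt)_known − 3260 × (depth of known layers): K_1 = 85220.4 − 3260×30.22 = −13296.8; K_2 = 17329.95 − 3260×(1.644 + 5.835) = −7051.59.
Balance: K_1 = K_2 − x×(3260 − 1030), so x = (K_2 − K_1)/(3260 − 1030) = 6245.21/2230 = 2.8 km.

2.8 km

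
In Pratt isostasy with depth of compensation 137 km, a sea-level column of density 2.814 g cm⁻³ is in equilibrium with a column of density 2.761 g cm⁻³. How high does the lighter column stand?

2.63 km

ρ_ref D = ρ (D + h) → h = D (ρ_ref − ρ)/ρ.
h = 137 km × (2.814 − 2.761)/2.761 = 2.63 km.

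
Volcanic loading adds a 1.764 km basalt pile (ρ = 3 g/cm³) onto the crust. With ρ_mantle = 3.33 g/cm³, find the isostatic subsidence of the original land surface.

1.59 km

Subaerial loading: s = t ρ_load / ρ_m.
s = 1.764 km × 3/3.33 = 1.59 km.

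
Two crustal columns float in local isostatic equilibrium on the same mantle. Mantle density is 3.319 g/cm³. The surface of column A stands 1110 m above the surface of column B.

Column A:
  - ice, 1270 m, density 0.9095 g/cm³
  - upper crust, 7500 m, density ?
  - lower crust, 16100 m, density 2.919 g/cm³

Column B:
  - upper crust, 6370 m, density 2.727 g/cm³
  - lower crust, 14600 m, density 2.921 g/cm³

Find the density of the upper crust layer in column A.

Take the compensation level at the base of the deeper column (depth z_c below the surface of column A) and equate Σ ρ_i t_i down to z_c; mantle fills any gap and the z_c terms cancel.
Column A: 1270×0.9095 + 7500×ρ + 16100×2.919 + (z_c − 24870)×3.319
Column B: 1110×0 + 6370×2.727 + 14600×2.921 + (z_c − 1110 − 20970)×3.319
The z_c×3.319 term appears on both sides and cancels. Collect the known terms of each column as K = Σ(ρt)_known − 3.319 × (depth of known layers): K_A = 48150.965 − 3.319×24870 = −34392.565; K_B = 60017.59 − 3.319×(1110 + 20970) = −13265.93.
Balance: K_A + 7500×ρ = K_B, so ρ = (K_B − K_A)/7500 = 21126.6/7500 = 2.82 g/cm³.

2.82 g/cm³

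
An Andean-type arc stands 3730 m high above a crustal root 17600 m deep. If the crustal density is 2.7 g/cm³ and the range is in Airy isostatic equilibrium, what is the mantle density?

Airy balance: ρ_c h = (ρ_m − ρ_c) r → ρ_m = ρ_c (1 + h/r).
ρ_m = 2.7 × (1 + 3730 m/17600 m) = 3.27 g/cm³.

3.27 g/cm³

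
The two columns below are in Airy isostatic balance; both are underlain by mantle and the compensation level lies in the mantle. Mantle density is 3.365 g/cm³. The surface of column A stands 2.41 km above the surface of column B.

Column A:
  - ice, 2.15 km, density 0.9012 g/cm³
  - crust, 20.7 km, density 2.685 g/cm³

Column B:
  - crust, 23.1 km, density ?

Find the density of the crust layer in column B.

Take the compensation level at the base of the deeper column (depth z_c below the surface of column A) and equate Σ ρ_i t_i down to z_c; mantle fills any gap and the z_c terms cancel.
Column A: 2.15×0.9012 + 20.7×2.685 + (z_c − 22.85)×3.365
Column B: 2.41×0 + 23.1×ρ + (z_c − 2.41 − 23.1)×3.365
The z_c×3.365 term appears on both sides and cancels. Collect the known terms of each column as K = Σ(ρt)_known − 3.365 × (depth of known layers): K_A = 57.51708 − 3.365×22.85 = −19.37317; K_B = 0 − 3.365×(2.41 + 23.1) = −85.84115.
Balance: K_A = K_B + 23.1×ρ, so ρ = (K_A − K_B)/23.1 = 66.468/23.1 = 2.88 g/cm³.

2.88 g/cm³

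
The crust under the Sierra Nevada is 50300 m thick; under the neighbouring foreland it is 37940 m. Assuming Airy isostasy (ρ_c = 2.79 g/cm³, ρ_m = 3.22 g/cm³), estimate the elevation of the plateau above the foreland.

1650 m

Excess crust Δ = 50300 m − 37940 m = 12360 m, split between elevation h and root r with h + r = Δ.
Airy balance ρ_c h = (ρ_m − ρ_c) r gives r = h ρ_c/(ρ_m − ρ_c), so h (1 + ρ_c/(ρ_m − ρ_c)) = Δ, i.e. h = Δ (ρ_m − ρ_c)/ρ_m.
h = 12360 m × 0.43/3.22 = 1650 m.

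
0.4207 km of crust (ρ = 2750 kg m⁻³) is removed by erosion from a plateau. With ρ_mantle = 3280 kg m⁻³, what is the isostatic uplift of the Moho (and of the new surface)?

Unloading: uplift u = e ρ_c/ρ_m = 0.4207 km × 2750/3280 = 0.353 km.

0.353 km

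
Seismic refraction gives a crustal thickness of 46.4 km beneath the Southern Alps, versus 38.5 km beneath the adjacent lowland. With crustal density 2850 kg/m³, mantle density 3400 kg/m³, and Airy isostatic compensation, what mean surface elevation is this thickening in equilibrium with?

Excess crust Δ = 46.4 km − 38.5 km = 7.9 km, split between elevation h and root r with h + r = Δ.
Airy balance ρ_c h = (ρ_m − ρ_c) r gives r = h ρ_c/(ρ_m − ρ_c), so h (1 + ρ_c/(ρ_m − ρ_c)) = Δ, i.e. h = Δ (ρ_m − ρ_c)/ρ_m.
h = 7.9 km × 550/3400 = 1.28 km.

1.28 km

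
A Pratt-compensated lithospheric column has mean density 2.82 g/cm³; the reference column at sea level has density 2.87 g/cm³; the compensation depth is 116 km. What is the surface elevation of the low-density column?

ρ_ref D = ρ (D + h) → h = D (ρ_ref − ρ)/ρ.
h = 116 km × (2.87 − 2.82)/2.82 = 2.06 km.

2.06 km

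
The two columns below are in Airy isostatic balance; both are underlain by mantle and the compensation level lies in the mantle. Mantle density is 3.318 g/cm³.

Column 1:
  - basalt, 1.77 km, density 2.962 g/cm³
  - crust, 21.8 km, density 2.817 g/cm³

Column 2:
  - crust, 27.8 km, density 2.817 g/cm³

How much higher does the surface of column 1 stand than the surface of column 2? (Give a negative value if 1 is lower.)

−0.716 km

For any compensation level in the mantle, the mantle terms cancel and isostasy reduces to e = (Σt_1 − Σt_2) − (Σ(ρt)_1 − Σ(ρt)_2) / ρ_m.
Σt_1 = 23.57 km; Σt_2 = 27.8 km; Σ(ρt)_1 = 66.65334; Σ(ρt)_2 = 78.3126 (in km·g/cm³).
e = (23.57 − 27.8) − (66.65334 − 78.3126) / 3.318 = −0.716 km.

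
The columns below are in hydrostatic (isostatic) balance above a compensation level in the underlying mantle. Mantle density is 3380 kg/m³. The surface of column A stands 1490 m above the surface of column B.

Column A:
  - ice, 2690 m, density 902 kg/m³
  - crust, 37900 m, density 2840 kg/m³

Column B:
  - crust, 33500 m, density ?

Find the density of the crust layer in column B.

2720 kg/m³

Take the compensation level at the base of the deeper column (depth z_c below the surface of column A) and equate Σ ρ_i t_i down to z_c; mantle fills any gap and the z_c terms cancel.
Column A: 2690×902 + 37900×2840 + (z_c − 40590)×3380
Column B: 1490×0 + 33500×ρ + (z_c − 1490 − 33500)×3380
The z_c×3380 term appears on both sides and cancels. Collect the known terms of each column as K = Σ(ρt)_known − 3380 × (depth of known layers): K_A = 110062380 − 3380×40590 = −27131820; K_B = 0 − 3380×(1490 + 33500) = −118266200.
Balance: K_A = K_B + 33500×ρ, so ρ = (K_A − K_B)/33500 = 91134400/33500 = 2720 kg/m³.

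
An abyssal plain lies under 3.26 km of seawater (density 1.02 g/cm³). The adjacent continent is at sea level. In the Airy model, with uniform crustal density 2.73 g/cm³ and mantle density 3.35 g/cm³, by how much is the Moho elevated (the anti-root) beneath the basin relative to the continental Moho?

8.99 km

Balancing pressure at the compensation depth: replacing crust with seawater at the top is compensated by replacing crust with mantle at the base: d (ρ_c − ρ_w) = a (ρ_m − ρ_c).
a = d (ρ_c − ρ_w)/(ρ_m − ρ_c) = 3.26 km × 1.71/0.62 = 8.99 km.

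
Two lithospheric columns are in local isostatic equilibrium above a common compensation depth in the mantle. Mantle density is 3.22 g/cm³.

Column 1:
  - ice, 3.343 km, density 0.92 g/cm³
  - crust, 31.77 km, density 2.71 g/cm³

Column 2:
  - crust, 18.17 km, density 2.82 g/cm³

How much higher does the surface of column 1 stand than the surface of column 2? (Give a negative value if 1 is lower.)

5.16 km

For any compensation level in the mantle, the mantle terms cancel and isostasy reduces to e = (Σt_1 − Σt_2) − (Σ(ρt)_1 − Σ(ρt)_2) / ρ_m.
Σt_1 = 35.113 km; Σt_2 = 18.17 km; Σ(ρt)_1 = 89.17226; Σ(ρt)_2 = 51.2394 (in km·g/cm³).
e = (35.113 − 18.17) − (89.17226 − 51.2394) / 3.22 = 5.16 km.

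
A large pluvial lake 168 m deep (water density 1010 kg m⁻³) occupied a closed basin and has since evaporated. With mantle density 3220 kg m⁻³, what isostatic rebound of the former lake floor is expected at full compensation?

52.7 m

u = d ρ_w/ρ_m = 168 m × 1010/3220 = 52.7 m.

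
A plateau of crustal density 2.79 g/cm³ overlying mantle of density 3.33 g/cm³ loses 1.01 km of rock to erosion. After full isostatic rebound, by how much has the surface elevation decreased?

0.164 km

Rebound u = e ρ_c/ρ_m = 1.01 km × 2.79/3.33 = 0.8462 km.
Net surface drop = e − u = 1.01 km − 0.8462 km = e (ρ_m − ρ_c)/ρ_m = 0.164 km.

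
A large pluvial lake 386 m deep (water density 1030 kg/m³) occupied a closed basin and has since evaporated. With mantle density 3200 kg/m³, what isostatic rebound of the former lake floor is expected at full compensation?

u = d ρ_w/ρ_m = 386 m × 1030/3200 = 124 m.

124 m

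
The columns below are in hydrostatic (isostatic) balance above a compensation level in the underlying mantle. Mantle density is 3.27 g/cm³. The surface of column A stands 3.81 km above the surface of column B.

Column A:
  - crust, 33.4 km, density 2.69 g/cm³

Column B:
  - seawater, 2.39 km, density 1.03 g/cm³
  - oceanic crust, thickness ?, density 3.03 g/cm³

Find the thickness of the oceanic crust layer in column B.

6.5 km

Take the compensation level at the base of the deeper column (depth z_c below the surface of column A) and equate Σ ρ_i t_i down to z_c; mantle fills any gap and the z_c terms cancel.
Column A: 33.4×2.69 + (z_c − 33.4)×3.27
Column B: 3.81×0 + 2.39×1.03 + x×3.03 + (z_c − 3.81 − 2.39 − x)×3.27
The z_c×3.27 term appears on both sides and cancels. Collect the known terms of each column as K = Σ(ρt)_known − 3.27 × (depth of known layers): K_A = 89.846 − 3.27×33.4 = −19.372; K_B = 2.4617 − 3.27×(3.81 + 2.39) = −17.8123.
Balance: K_A = K_B − x×(3.27 − 3.03), so x = (K_B − K_A)/(3.27 − 3.03) = 1.5597/0.24 = 6.5 km.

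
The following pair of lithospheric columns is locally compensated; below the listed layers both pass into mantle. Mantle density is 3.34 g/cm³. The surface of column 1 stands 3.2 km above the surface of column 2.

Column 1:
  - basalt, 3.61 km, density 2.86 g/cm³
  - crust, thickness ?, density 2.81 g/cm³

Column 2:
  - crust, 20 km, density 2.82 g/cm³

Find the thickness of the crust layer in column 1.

36.5 km

Take the compensation level at the base of the deeper column (depth z_c below the surface of column 1) and equate Σ ρ_i t_i down to z_c; mantle fills any gap and the z_c terms cancel.
Column 1: 3.61×2.86 + x×2.81 + (z_c − 3.61 − x)×3.34
Column 2: 3.2×0 + 20×2.82 + (z_c − 3.2 − 20)×3.34
The z_c×3.34 term appears on both sides and cancels. Collect the known terms of each column as K = Σ(ρt)_known − 3.34 × (depth of known layers): K_1 = 10.3246 − 3.34×3.61 = −1.7328; K_2 = 56.4 − 3.34×(3.2 + 20) = −21.088.
Balance: K_1 − x×(3.34 − 2.81) = K_2, so x = (K_1 − K_2)/(3.34 − 2.81) = 19.3552/0.53 = 36.5 km.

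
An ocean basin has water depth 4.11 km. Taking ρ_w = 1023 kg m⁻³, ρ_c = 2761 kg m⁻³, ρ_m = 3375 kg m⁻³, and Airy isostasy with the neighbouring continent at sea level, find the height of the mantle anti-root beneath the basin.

11.6 km

Isostatic balance requires: replacing crust with seawater at the top is compensated by replacing crust with mantle at the base: d (ρ_c − ρ_w) = a (ρ_m − ρ_c).
a = d (ρ_c − ρ_w)/(ρ_m − ρ_c) = 4.11 km × 1738/614 = 11.6 km.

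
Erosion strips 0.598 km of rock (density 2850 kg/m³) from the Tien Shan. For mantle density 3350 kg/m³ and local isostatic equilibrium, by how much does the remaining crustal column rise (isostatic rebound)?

Unloading: uplift u = e ρ_c/ρ_m = 0.598 km × 2850/3350 = 0.509 km.

0.509 km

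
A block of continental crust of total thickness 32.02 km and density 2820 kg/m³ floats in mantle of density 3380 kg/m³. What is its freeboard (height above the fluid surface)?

5.31 km

Floating equilibrium: submerged depth d = t ρ_obj/ρ_fluid = 32.02 km × 2820/3380 = 26.71 km.
Freeboard = t − d = 32.02 km − 26.71 km = 5.31 km.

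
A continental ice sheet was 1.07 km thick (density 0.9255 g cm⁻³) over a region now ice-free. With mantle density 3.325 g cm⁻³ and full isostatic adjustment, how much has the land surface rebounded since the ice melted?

0.298 km

Removing the load lets mantle flow back in; uplift u satisfies ρ_ice t = ρ_m u.
u = t ρ_ice/ρ_m = 1.07 km × 0.9255/3.325 = 0.298 km.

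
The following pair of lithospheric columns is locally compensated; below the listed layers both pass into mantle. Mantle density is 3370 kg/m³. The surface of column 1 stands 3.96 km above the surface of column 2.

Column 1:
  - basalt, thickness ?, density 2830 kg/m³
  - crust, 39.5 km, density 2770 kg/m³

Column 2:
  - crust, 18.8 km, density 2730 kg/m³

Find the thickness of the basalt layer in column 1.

Take the compensation level at the base of the deeper column (depth z_c below the surface of column 1) and equate Σ ρ_i t_i down to z_c; mantle fills any gap and the z_c terms cancel.
Column 1: x×2830 + 39.5×2770 + (z_c − 39.5 − x)×3370
Column 2: 3.96×0 + 18.8×2730 + (z_c − 3.96 − 18.8)×3370
The z_c×3370 term appears on both sides and cancels. Collect the known terms of each column as K = Σ(ρt)_known − 3370 × (depth of known layers): K_1 = 109415 − 3370×39.5 = −23700; K_2 = 51324 − 3370×(3.96 + 18.8) = −25377.2.
Balance: K_1 − x×(3370 − 2830) = K_2, so x = (K_1 − K_2)/(3370 − 2830) = 1677.2/540 = 3.11 km.

3.11 km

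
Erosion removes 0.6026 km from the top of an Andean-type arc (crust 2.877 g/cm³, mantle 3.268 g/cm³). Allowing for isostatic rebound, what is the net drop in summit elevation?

0.0721 km

Rebound u = e ρ_c/ρ_m = 0.6026 km × 2.877/3.268 = 0.5305 km.
Net surface drop = e − u = 0.6026 km − 0.5305 km = e (ρ_m − ρ_c)/ρ_m = 0.0721 km.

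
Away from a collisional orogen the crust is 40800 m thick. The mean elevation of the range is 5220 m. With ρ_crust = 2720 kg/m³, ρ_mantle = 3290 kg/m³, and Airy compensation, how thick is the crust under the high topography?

Root depth r = h ρ_c / (ρ_m − ρ_c) = 5220 m × 2720 / 570 = 24910 m.
Total thickness = T + h + r = 40800 m + 5220 m + 24910 m = 70900 m.

70900 m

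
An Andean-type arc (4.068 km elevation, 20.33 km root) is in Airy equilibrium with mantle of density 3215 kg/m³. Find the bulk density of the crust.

2680 kg/m³

ρ_c h = (ρ_m − ρ_c) r → ρ_c (h + r) = ρ_m r → ρ_c = ρ_m r / (h + r).
ρ_c = 3215 × 20.33 km / (4.068 km + 20.33 km) = 2680 kg/m³.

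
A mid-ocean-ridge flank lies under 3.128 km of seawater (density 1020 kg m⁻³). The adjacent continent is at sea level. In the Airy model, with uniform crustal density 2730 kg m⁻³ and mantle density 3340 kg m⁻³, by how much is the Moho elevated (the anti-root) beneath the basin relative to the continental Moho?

Equating mass per unit area of the two columns: replacing crust with seawater at the top is compensated by replacing crust with mantle at the base: d (ρ_c − ρ_w) = a (ρ_m − ρ_c).
a = d (ρ_c − ρ_w)/(ρ_m − ρ_c) = 3.128 km × 1710/610 = 8.77 km.

8.77 km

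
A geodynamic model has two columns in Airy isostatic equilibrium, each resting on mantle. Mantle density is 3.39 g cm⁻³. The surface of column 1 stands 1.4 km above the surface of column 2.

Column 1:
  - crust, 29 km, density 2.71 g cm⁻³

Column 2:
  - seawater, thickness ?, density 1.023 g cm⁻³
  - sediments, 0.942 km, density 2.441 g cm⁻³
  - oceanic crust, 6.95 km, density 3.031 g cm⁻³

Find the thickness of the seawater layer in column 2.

4.89 km

Take the compensation level at the base of the deeper column (depth z_c below the surface of column 1) and equate Σ ρ_i t_i down to z_c; mantle fills any gap and the z_c terms cancel.
Column 1: 29×2.71 + (z_c − 29)×3.39
Column 2: 1.4×0 + x×1.023 + 0.942×2.441 + 6.95×3.031 + (z_c − 1.4 − 7.892 − x)×3.39
The z_c×3.39 term appears on both sides and cancels. Collect the known terms of each column as K = Σ(ρt)_known − 3.39 × (depth of known layers): K_1 = 78.59 − 3.39×29 = −19.72; K_2 = 23.364872 − 3.39×(1.4 + 7.892) = −8.135008.
Balance: K_1 = K_2 − x×(3.39 − 1.023), so x = (K_2 − K_1)/(3.39 − 1.023) = 11.585/2.367 = 4.89 km.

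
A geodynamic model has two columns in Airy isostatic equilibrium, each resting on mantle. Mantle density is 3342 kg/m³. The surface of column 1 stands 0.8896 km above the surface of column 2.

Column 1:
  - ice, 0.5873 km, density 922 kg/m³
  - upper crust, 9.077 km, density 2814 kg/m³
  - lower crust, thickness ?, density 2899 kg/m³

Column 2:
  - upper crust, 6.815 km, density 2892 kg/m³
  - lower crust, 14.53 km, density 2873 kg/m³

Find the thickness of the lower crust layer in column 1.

Take the compensation level at the base of the deeper column (depth z_c below the surface of column 1) and equate Σ ρ_i t_i down to z_c; mantle fills any gap and the z_c terms cancel.
Column 1: 0.5873×922 + 9.077×2814 + x×2899 + (z_c − 9.6643 − x)×3342
Column 2: 0.8896×0 + 6.815×2892 + 14.53×2873 + (z_c − 0.8896 − 21.345)×3342
The z_c×3342 term appears on both sides and cancels. Collect the known terms of each column as K = Σ(ρt)_known − 3342 × (depth of known layers): K_1 = 26084.1686 − 3342×9.6643 = −6213.922; K_2 = 61453.67 − 3342×(0.8896 + 21.345) = −12854.3632.
Balance: K_1 − x×(3342 − 2899) = K_2, so x = (K_1 − K_2)/(3342 − 2899) = 6640.44/443 = 15 km.

15 km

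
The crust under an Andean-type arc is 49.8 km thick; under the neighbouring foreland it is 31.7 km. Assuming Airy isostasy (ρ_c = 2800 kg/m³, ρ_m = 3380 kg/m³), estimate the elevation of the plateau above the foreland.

Excess crust Δ = 49.8 km − 31.7 km = 18.1 km, split between elevation h and root r with h + r = Δ.
Airy balance ρ_c h = (ρ_m − ρ_c) r gives r = h ρ_c/(ρ_m − ρ_c), so h (1 + ρ_c/(ρ_m − ρ_c)) = Δ, i.e. h = Δ (ρ_m − ρ_c)/ρ_m.
h = 18.1 km × 580/3380 = 3.11 km.

3.11 km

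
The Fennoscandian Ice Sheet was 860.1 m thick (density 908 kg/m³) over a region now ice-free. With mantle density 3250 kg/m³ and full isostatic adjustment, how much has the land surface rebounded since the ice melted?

Removing the load lets mantle flow back in; uplift u satisfies ρ_ice t = ρ_m u.
u = t ρ_ice/ρ_m = 860.1 m × 908/3250 = 240 m.

240 m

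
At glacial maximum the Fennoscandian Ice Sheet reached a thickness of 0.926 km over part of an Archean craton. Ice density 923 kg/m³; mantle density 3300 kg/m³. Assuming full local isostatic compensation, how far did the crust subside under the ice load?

Balancing pressure at the compensation depth: the ice load ρ_ice t is balanced by mantle displaced below, ρ_m s.
s = t ρ_ice / ρ_m = 0.926 km × 923/3300 = 0.259 km.

0.259 km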